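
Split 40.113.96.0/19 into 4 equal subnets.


New prefix = 19 + 2 = 21
Each subnet has 2048 addresses
  40.113.96.0/21
  40.113.104.0/21
  40.113.112.0/21
  40.113.120.0/21
Subnets: 40.113.96.0/21, 40.113.104.0/21, 40.113.112.0/21, 40.113.120.0/21


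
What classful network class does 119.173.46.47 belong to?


First octet: 119
Binary: 01110111
0xxxxxxx -> Class A (1-126)
Class A, default mask 255.0.0.0 (/8)


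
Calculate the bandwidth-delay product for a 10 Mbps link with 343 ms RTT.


BDP = bandwidth * RTT
= 10 Mbps * 343 ms
= 10 * 1e6 * 343 / 1000 bits
= 3430000 bits
= 428750 bytes
= 418.7012 KB
BDP = 3430000 bits (428750 bytes)


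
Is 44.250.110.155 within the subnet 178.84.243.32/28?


Subnet network: 178.84.243.32
Test IP AND mask: 44.250.110.144
No, 44.250.110.155 is not in 178.84.243.32/28


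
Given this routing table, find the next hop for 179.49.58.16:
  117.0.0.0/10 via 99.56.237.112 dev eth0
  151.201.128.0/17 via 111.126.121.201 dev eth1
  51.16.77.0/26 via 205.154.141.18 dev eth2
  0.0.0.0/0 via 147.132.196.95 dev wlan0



Longest prefix match for 179.49.58.16:
  /10 117.0.0.0: no
  /17 151.201.128.0: no
  /26 51.16.77.0: no
  /0 0.0.0.0: MATCH
Selected: next-hop 147.132.196.95 via wlan0 (matched /0)


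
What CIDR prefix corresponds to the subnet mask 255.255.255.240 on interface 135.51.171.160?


Binary: 11111111.11111111.11111111.11110000
Count leading 1s
Prefix: /28


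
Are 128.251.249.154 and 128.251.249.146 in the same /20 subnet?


Mask: 255.255.240.0
128.251.249.154 AND mask = 128.251.240.0
128.251.249.146 AND mask = 128.251.240.0
Yes, same subnet (128.251.240.0)


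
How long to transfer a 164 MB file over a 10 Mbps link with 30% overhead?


Effective throughput = 10 * (1 - 30/100) = 7 Mbps
File size in Mb = 164 * 8 = 1312 Mb
Time = 1312 / 7
Time = 187.4286 seconds


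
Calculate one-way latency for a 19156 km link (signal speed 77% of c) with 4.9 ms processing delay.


Speed = 0.77 * 3e5 km/s = 231000 km/s
Propagation delay = 19156 / 231000 = 0.0829 s = 82.9264 ms
Processing delay = 4.9 ms
Total one-way latency = 87.8264 ms


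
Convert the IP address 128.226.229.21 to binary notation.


128 = 10000000
226 = 11100010
229 = 11100101
21 = 00010101
Binary: 10000000.11100010.11100101.00010101


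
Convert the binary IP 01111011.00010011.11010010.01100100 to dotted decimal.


01111011 = 123
00010011 = 19
11010010 = 210
01100100 = 100
IP: 123.19.210.100


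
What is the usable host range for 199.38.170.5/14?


Network: 199.36.0.0
Broadcast: 199.39.255.255
First usable = network + 1
Last usable = broadcast - 1
Range: 199.36.0.1 to 199.39.255.254


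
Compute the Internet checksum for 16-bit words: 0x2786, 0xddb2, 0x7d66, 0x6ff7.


Sum all words (with carry folding):
+ 0x2786 = 0x2786
+ 0xddb2 = 0x0539
+ 0x7d66 = 0x829f
+ 0x6ff7 = 0xf296
One's complement: ~0xf296
Checksum = 0x0d69


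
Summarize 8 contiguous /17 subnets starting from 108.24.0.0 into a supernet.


Original prefix: /17
Number of subnets: 8 = 2^3
New prefix = 17 - 3 = 14
Supernet: 108.24.0.0/14


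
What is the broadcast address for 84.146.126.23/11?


Network: 84.128.0.0/11
Host bits = 21
Set all host bits to 1:
Broadcast: 84.159.255.255


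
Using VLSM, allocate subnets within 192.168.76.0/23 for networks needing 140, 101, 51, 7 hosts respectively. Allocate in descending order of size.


140 hosts -> /24 (254 usable): 192.168.76.0/24
101 hosts -> /25 (126 usable): 192.168.77.0/25
51 hosts -> /26 (62 usable): 192.168.77.128/26
7 hosts -> /28 (14 usable): 192.168.77.192/28
Allocation: 192.168.76.0/24 (140 hosts, 254 usable); 192.168.77.0/25 (101 hosts, 126 usable); 192.168.77.128/26 (51 hosts, 62 usable); 192.168.77.192/28 (7 hosts, 14 usable)


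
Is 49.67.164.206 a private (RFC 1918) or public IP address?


RFC 1918 private ranges:
  10.0.0.0/8 (10.0.0.0 - 10.255.255.255)
  172.16.0.0/12 (172.16.0.0 - 172.31.255.255)
  192.168.0.0/16 (192.168.0.0 - 192.168.255.255)
Public (not in any RFC 1918 range)


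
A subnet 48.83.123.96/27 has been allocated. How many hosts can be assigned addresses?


Host bits = 32 - 27 = 5
Total addresses = 2^5 = 32
Usable = total - 2 (network and broadcast)
Usable hosts: 30


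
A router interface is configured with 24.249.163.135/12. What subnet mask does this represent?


/12 means 12 network bits, 20 host bits
Binary: 11111111111100000000000000000000
Mask: 255.240.0.0


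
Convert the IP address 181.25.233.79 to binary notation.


181 = 10110101
25 = 00011001
233 = 11101001
79 = 01001111
Binary: 10110101.00011001.11101001.01001111


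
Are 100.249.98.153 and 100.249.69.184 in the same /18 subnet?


Mask: 255.255.192.0
100.249.98.153 AND mask = 100.249.64.0
100.249.69.184 AND mask = 100.249.64.0
Yes, same subnet (100.249.64.0)


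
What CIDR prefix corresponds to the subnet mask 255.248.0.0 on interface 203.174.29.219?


Binary: 11111111.11111000.00000000.00000000
Count leading 1s
Prefix: /13


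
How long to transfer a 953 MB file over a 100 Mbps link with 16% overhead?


Effective throughput = 100 * (1 - 16/100) = 84 Mbps
File size in Mb = 953 * 8 = 7624 Mb
Time = 7624 / 84
Time = 90.7619 seconds


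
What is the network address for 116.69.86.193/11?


IP:   01110100.01000101.01010110.11000001
Mask: 11111111.11100000.00000000.00000000
AND operation:
Net:  01110100.01000000.00000000.00000000
Network: 116.64.0.0/11


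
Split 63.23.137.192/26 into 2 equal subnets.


New prefix = 26 + 1 = 27
Each subnet has 32 addresses
  63.23.137.192/27
  63.23.137.224/27
Subnets: 63.23.137.192/27, 63.23.137.224/27


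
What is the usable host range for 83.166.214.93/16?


Network: 83.166.0.0
Broadcast: 83.166.255.255
First usable = network + 1
Last usable = broadcast - 1
Range: 83.166.0.1 to 83.166.255.254


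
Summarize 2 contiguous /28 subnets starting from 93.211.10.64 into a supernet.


Original prefix: /28
Number of subnets: 2 = 2^1
New prefix = 28 - 1 = 27
Supernet: 93.211.10.64/27


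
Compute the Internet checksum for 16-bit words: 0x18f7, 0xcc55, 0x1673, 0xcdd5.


Sum all words (with carry folding):
+ 0x18f7 = 0x18f7
+ 0xcc55 = 0xe54c
+ 0x1673 = 0xfbbf
+ 0xcdd5 = 0xc995
One's complement: ~0xc995
Checksum = 0x366a


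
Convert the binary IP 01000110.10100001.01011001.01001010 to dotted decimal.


01000110 = 70
10100001 = 161
01011001 = 89
01001010 = 74
IP: 70.161.89.74


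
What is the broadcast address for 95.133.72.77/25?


Network: 95.133.72.0/25
Host bits = 7
Set all host bits to 1:
Broadcast: 95.133.72.127


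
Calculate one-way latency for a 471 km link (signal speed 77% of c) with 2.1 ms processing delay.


Speed = 0.77 * 3e5 km/s = 231000 km/s
Propagation delay = 471 / 231000 = 0.002 s = 2.039 ms
Processing delay = 2.1 ms
Total one-way latency = 4.139 ms


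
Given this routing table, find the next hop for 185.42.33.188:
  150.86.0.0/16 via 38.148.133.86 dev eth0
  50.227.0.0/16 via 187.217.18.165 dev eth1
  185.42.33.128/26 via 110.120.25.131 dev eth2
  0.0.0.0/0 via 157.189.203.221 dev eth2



Longest prefix match for 185.42.33.188:
  /16 150.86.0.0: no
  /16 50.227.0.0: no
  /26 185.42.33.128: MATCH
  /0 0.0.0.0: MATCH
Selected: next-hop 110.120.25.131 via eth2 (matched /26)


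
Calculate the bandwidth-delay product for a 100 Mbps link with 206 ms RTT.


BDP = bandwidth * RTT
= 100 Mbps * 206 ms
= 100 * 1e6 * 206 / 1000 bits
= 20600000 bits
= 2575000 bytes
= 2514.6484 KB
BDP = 20600000 bits (2575000 bytes)


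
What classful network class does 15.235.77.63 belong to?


First octet: 15
Binary: 00001111
0xxxxxxx -> Class A (1-126)
Class A, default mask 255.0.0.0 (/8)


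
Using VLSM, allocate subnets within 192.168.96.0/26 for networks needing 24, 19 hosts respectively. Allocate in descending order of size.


24 hosts -> /27 (30 usable): 192.168.96.0/27
19 hosts -> /27 (30 usable): 192.168.96.32/27
Allocation: 192.168.96.0/27 (24 hosts, 30 usable); 192.168.96.32/27 (19 hosts, 30 usable)


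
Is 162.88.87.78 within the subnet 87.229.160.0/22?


Subnet network: 87.229.160.0
Test IP AND mask: 162.88.84.0
No, 162.88.87.78 is not in 87.229.160.0/22


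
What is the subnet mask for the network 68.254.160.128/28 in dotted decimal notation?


/28 means 28 network bits, 4 host bits
Binary: 11111111111111111111111111110000
Mask: 255.255.255.240


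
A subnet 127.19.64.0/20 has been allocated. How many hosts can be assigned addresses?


Host bits = 32 - 20 = 12
Total addresses = 2^12 = 4096
Usable = total - 2 (network and broadcast)
Usable hosts: 4094


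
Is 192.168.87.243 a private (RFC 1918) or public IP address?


RFC 1918 private ranges:
  10.0.0.0/8 (10.0.0.0 - 10.255.255.255)
  172.16.0.0/12 (172.16.0.0 - 172.31.255.255)
  192.168.0.0/16 (192.168.0.0 - 192.168.255.255)
Private (in 192.168.0.0/16)


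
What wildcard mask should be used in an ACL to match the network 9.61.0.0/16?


Subnet mask: 255.255.0.0
Wildcard = 255.255.255.255 - subnet mask
255 - 255 = 0
255 - 255 = 0
255 - 0 = 255
255 - 0 = 255
Wildcard: 0.0.255.255


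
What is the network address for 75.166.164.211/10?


IP:   01001011.10100110.10100100.11010011
Mask: 11111111.11000000.00000000.00000000
AND operation:
Net:  01001011.10000000.00000000.00000000
Network: 75.128.0.0/10


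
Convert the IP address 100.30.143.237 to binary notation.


100 = 01100100
30 = 00011110
143 = 10001111
237 = 11101101
Binary: 01100100.00011110.10001111.11101101


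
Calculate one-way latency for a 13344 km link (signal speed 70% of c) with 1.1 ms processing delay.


Speed = 0.7 * 3e5 km/s = 210000 km/s
Propagation delay = 13344 / 210000 = 0.0635 s = 63.5429 ms
Processing delay = 1.1 ms
Total one-way latency = 64.6429 ms


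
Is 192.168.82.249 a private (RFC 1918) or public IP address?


RFC 1918 private ranges:
  10.0.0.0/8 (10.0.0.0 - 10.255.255.255)
  172.16.0.0/12 (172.16.0.0 - 172.31.255.255)
  192.168.0.0/16 (192.168.0.0 - 192.168.255.255)
Private (in 192.168.0.0/16)


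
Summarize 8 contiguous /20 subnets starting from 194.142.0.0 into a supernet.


Original prefix: /20
Number of subnets: 8 = 2^3
New prefix = 20 - 3 = 17
Supernet: 194.142.0.0/17


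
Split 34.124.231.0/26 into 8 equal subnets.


New prefix = 26 + 3 = 29
Each subnet has 8 addresses
  34.124.231.0/29
  34.124.231.8/29
  34.124.231.16/29
  34.124.231.24/29
  34.124.231.32/29
  34.124.231.40/29
  34.124.231.48/29
  34.124.231.56/29
Subnets: 34.124.231.0/29, 34.124.231.8/29, 34.124.231.16/29, 34.124.231.24/29, 34.124.231.32/29, 34.124.231.40/29, 34.124.231.48/29, 34.124.231.56/29


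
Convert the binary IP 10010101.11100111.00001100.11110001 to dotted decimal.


10010101 = 149
11100111 = 231
00001100 = 12
11110001 = 241
IP: 149.231.12.241


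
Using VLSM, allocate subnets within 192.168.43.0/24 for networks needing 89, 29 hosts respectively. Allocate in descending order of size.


89 hosts -> /25 (126 usable): 192.168.43.0/25
29 hosts -> /27 (30 usable): 192.168.43.128/27
Allocation: 192.168.43.0/25 (89 hosts, 126 usable); 192.168.43.128/27 (29 hosts, 30 usable)


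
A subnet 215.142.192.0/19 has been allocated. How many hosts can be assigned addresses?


Host bits = 32 - 19 = 13
Total addresses = 2^13 = 8192
Usable = total - 2 (network and broadcast)
Usable hosts: 8190


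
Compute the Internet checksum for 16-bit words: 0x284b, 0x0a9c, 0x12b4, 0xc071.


Sum all words (with carry folding):
+ 0x284b = 0x284b
+ 0x0a9c = 0x32e7
+ 0x12b4 = 0x459b
+ 0xc071 = 0x060d
One's complement: ~0x060d
Checksum = 0xf9f2


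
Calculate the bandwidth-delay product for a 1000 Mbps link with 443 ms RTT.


BDP = bandwidth * RTT
= 1000 Mbps * 443 ms
= 1000 * 1e6 * 443 / 1000 bits
= 443000000 bits
= 55375000 bytes
= 54077.1484 KB
BDP = 443000000 bits (55375000 bytes)


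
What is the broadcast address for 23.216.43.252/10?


Network: 23.192.0.0/10
Host bits = 22
Set all host bits to 1:
Broadcast: 23.255.255.255


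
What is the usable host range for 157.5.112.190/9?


Network: 157.0.0.0
Broadcast: 157.127.255.255
First usable = network + 1
Last usable = broadcast - 1
Range: 157.0.0.1 to 157.127.255.254


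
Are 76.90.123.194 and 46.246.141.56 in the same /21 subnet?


Mask: 255.255.248.0
76.90.123.194 AND mask = 76.90.120.0
46.246.141.56 AND mask = 46.246.136.0
No, different subnets (76.90.120.0 vs 46.246.136.0)


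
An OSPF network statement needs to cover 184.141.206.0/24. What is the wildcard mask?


Subnet mask: 255.255.255.0
Wildcard = 255.255.255.255 - subnet mask
255 - 255 = 0
255 - 255 = 0
255 - 255 = 0
255 - 0 = 255
Wildcard: 0.0.0.255


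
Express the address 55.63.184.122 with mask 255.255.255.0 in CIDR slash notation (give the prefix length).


Binary: 11111111.11111111.11111111.00000000
Count leading 1s
Prefix: /24


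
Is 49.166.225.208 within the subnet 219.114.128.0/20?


Subnet network: 219.114.128.0
Test IP AND mask: 49.166.224.0
No, 49.166.225.208 is not in 219.114.128.0/20


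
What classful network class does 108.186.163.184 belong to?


First octet: 108
Binary: 01101100
0xxxxxxx -> Class A (1-126)
Class A, default mask 255.0.0.0 (/8)


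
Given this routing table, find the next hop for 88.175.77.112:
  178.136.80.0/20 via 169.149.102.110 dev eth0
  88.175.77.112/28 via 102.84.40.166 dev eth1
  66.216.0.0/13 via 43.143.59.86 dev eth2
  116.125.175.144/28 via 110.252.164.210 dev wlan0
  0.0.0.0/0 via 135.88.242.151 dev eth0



Longest prefix match for 88.175.77.112:
  /20 178.136.80.0: no
  /28 88.175.77.112: MATCH
  /13 66.216.0.0: no
  /28 116.125.175.144: no
  /0 0.0.0.0: MATCH
Selected: next-hop 102.84.40.166 via eth1 (matched /28)


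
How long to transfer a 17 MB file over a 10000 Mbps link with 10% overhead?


Effective throughput = 10000 * (1 - 10/100) = 9000 Mbps
File size in Mb = 17 * 8 = 136 Mb
Time = 136 / 9000
Time = 0.0151 seconds


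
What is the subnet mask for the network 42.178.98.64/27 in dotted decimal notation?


/27 means 27 network bits, 5 host bits
Binary: 11111111111111111111111111100000
Mask: 255.255.255.224


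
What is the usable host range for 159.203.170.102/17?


Network: 159.203.128.0
Broadcast: 159.203.255.255
First usable = network + 1
Last usable = broadcast - 1
Range: 159.203.128.1 to 159.203.255.254


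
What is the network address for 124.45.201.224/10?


IP:   01111100.00101101.11001001.11100000
Mask: 11111111.11000000.00000000.00000000
AND operation:
Net:  01111100.00000000.00000000.00000000
Network: 124.0.0.0/10


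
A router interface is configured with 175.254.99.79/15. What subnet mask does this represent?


/15 means 15 network bits, 17 host bits
Binary: 11111111111111100000000000000000
Mask: 255.254.0.0


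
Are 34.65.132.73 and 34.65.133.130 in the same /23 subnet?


Mask: 255.255.254.0
34.65.132.73 AND mask = 34.65.132.0
34.65.133.130 AND mask = 34.65.132.0
Yes, same subnet (34.65.132.0)


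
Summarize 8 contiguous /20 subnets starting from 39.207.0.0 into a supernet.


Original prefix: /20
Number of subnets: 8 = 2^3
New prefix = 20 - 3 = 17
Supernet: 39.207.0.0/17


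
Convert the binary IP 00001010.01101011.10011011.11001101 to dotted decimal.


00001010 = 10
01101011 = 107
10011011 = 155
11001101 = 205
IP: 10.107.155.205


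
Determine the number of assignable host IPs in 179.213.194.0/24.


Host bits = 32 - 24 = 8
Total addresses = 2^8 = 256
Usable = total - 2 (network and broadcast)
Usable hosts: 254


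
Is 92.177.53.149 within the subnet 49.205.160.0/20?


Subnet network: 49.205.160.0
Test IP AND mask: 92.177.48.0
No, 92.177.53.149 is not in 49.205.160.0/20


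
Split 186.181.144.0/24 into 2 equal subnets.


New prefix = 24 + 1 = 25
Each subnet has 128 addresses
  186.181.144.0/25
  186.181.144.128/25
Subnets: 186.181.144.0/25, 186.181.144.128/25


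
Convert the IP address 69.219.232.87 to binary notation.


69 = 01000101
219 = 11011011
232 = 11101000
87 = 01010111
Binary: 01000101.11011011.11101000.01010111


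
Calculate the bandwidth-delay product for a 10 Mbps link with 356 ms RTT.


BDP = bandwidth * RTT
= 10 Mbps * 356 ms
= 10 * 1e6 * 356 / 1000 bits
= 3560000 bits
= 445000 bytes
= 434.5703 KB
BDP = 3560000 bits (445000 bytes)


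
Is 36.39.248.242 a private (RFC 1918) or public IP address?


RFC 1918 private ranges:
  10.0.0.0/8 (10.0.0.0 - 10.255.255.255)
  172.16.0.0/12 (172.16.0.0 - 172.31.255.255)
  192.168.0.0/16 (192.168.0.0 - 192.168.255.255)
Public (not in any RFC 1918 range)


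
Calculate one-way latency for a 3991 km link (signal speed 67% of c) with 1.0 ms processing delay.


Speed = 0.67 * 3e5 km/s = 201000 km/s
Propagation delay = 3991 / 201000 = 0.0199 s = 19.8557 ms
Processing delay = 1.0 ms
Total one-way latency = 20.8557 ms


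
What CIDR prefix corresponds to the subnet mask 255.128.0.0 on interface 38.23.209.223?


Binary: 11111111.10000000.00000000.00000000
Count leading 1s
Prefix: /9


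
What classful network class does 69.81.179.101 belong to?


First octet: 69
Binary: 01000101
0xxxxxxx -> Class A (1-126)
Class A, default mask 255.0.0.0 (/8)


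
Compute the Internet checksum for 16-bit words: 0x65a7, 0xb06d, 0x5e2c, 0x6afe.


Sum all words (with carry folding):
+ 0x65a7 = 0x65a7
+ 0xb06d = 0x1615
+ 0x5e2c = 0x7441
+ 0x6afe = 0xdf3f
One's complement: ~0xdf3f
Checksum = 0x20c0


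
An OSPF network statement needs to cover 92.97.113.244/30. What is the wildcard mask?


Subnet mask: 255.255.255.252
Wildcard = 255.255.255.255 - subnet mask
255 - 255 = 0
255 - 255 = 0
255 - 255 = 0
255 - 252 = 3
Wildcard: 0.0.0.3


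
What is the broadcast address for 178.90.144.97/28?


Network: 178.90.144.96/28
Host bits = 4
Set all host bits to 1:
Broadcast: 178.90.144.111


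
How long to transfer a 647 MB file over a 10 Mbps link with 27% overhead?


Effective throughput = 10 * (1 - 27/100) = 7.3 Mbps
File size in Mb = 647 * 8 = 5176 Mb
Time = 5176 / 7.3
Time = 709.0411 seconds


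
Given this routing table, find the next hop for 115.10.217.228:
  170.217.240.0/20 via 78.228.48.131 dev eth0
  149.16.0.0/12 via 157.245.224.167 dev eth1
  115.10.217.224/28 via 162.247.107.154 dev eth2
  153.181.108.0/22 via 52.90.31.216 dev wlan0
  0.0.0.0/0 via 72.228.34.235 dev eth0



Longest prefix match for 115.10.217.228:
  /20 170.217.240.0: no
  /12 149.16.0.0: no
  /28 115.10.217.224: MATCH
  /22 153.181.108.0: no
  /0 0.0.0.0: MATCH
Selected: next-hop 162.247.107.154 via eth2 (matched /28)


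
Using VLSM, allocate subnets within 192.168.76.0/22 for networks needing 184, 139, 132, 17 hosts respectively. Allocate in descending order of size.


184 hosts -> /24 (254 usable): 192.168.76.0/24
139 hosts -> /24 (254 usable): 192.168.77.0/24
132 hosts -> /24 (254 usable): 192.168.78.0/24
17 hosts -> /27 (30 usable): 192.168.79.0/27
Allocation: 192.168.76.0/24 (184 hosts, 254 usable); 192.168.77.0/24 (139 hosts, 254 usable); 192.168.78.0/24 (132 hosts, 254 usable); 192.168.79.0/27 (17 hosts, 30 usable)


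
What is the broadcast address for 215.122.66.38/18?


Network: 215.122.64.0/18
Host bits = 14
Set all host bits to 1:
Broadcast: 215.122.127.255


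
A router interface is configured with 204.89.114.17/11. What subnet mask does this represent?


/11 means 11 network bits, 21 host bits
Binary: 11111111111000000000000000000000
Mask: 255.224.0.0


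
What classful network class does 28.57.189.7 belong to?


First octet: 28
Binary: 00011100
0xxxxxxx -> Class A (1-126)
Class A, default mask 255.0.0.0 (/8)


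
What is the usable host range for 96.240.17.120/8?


Network: 96.0.0.0
Broadcast: 96.255.255.255
First usable = network + 1
Last usable = broadcast - 1
Range: 96.0.0.1 to 96.255.255.254


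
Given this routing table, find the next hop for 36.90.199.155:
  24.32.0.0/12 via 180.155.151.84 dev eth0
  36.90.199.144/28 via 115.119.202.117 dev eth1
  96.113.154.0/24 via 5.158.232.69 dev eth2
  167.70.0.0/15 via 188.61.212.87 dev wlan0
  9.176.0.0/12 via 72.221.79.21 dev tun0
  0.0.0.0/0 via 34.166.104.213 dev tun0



Longest prefix match for 36.90.199.155:
  /12 24.32.0.0: no
  /28 36.90.199.144: MATCH
  /24 96.113.154.0: no
  /15 167.70.0.0: no
  /12 9.176.0.0: no
  /0 0.0.0.0: MATCH
Selected: next-hop 115.119.202.117 via eth1 (matched /28)


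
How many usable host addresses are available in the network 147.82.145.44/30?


Host bits = 32 - 30 = 2
Total addresses = 2^2 = 4
Usable = total - 2 (network and broadcast)
Usable hosts: 2


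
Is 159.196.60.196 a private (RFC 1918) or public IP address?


RFC 1918 private ranges:
  10.0.0.0/8 (10.0.0.0 - 10.255.255.255)
  172.16.0.0/12 (172.16.0.0 - 172.31.255.255)
  192.168.0.0/16 (192.168.0.0 - 192.168.255.255)
Public (not in any RFC 1918 range)


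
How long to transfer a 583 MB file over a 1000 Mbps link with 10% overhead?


Effective throughput = 1000 * (1 - 10/100) = 900 Mbps
File size in Mb = 583 * 8 = 4664 Mb
Time = 4664 / 900
Time = 5.1822 seconds


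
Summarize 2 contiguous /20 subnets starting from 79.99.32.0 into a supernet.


Original prefix: /20
Number of subnets: 2 = 2^1
New prefix = 20 - 1 = 19
Supernet: 79.99.32.0/19


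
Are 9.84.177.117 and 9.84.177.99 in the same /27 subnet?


Mask: 255.255.255.224
9.84.177.117 AND mask = 9.84.177.96
9.84.177.99 AND mask = 9.84.177.96
Yes, same subnet (9.84.177.96)


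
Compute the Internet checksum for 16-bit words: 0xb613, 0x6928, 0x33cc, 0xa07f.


Sum all words (with carry folding):
+ 0xb613 = 0xb613
+ 0x6928 = 0x1f3c
+ 0x33cc = 0x5308
+ 0xa07f = 0xf387
One's complement: ~0xf387
Checksum = 0x0c78


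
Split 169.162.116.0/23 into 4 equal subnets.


New prefix = 23 + 2 = 25
Each subnet has 128 addresses
  169.162.116.0/25
  169.162.116.128/25
  169.162.117.0/25
  169.162.117.128/25
Subnets: 169.162.116.0/25, 169.162.116.128/25, 169.162.117.0/25, 169.162.117.128/25


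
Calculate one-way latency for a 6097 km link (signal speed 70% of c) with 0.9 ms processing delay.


Speed = 0.7 * 3e5 km/s = 210000 km/s
Propagation delay = 6097 / 210000 = 0.029 s = 29.0333 ms
Processing delay = 0.9 ms
Total one-way latency = 29.9333 ms


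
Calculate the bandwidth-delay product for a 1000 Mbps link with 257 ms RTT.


BDP = bandwidth * RTT
= 1000 Mbps * 257 ms
= 1000 * 1e6 * 257 / 1000 bits
= 257000000 bits
= 32125000 bytes
= 31372.0703 KB
BDP = 257000000 bits (32125000 bytes)


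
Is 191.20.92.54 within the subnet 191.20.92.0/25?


Subnet network: 191.20.92.0
Test IP AND mask: 191.20.92.0
Yes, 191.20.92.54 is in 191.20.92.0/25


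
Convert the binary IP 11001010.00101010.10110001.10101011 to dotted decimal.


11001010 = 202
00101010 = 42
10110001 = 177
10101011 = 171
IP: 202.42.177.171


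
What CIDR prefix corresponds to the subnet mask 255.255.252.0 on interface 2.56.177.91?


Binary: 11111111.11111111.11111100.00000000
Count leading 1s
Prefix: /22


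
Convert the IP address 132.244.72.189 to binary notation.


132 = 10000100
244 = 11110100
72 = 01001000
189 = 10111101
Binary: 10000100.11110100.01001000.10111101


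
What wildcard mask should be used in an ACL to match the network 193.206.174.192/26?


Subnet mask: 255.255.255.192
Wildcard = 255.255.255.255 - subnet mask
255 - 255 = 0
255 - 255 = 0
255 - 255 = 0
255 - 192 = 63
Wildcard: 0.0.0.63


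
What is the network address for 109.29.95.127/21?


IP:   01101101.00011101.01011111.01111111
Mask: 11111111.11111111.11111000.00000000
AND operation:
Net:  01101101.00011101.01011000.00000000
Network: 109.29.88.0/21


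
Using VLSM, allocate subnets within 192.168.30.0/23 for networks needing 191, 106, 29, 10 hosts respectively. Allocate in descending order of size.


191 hosts -> /24 (254 usable): 192.168.30.0/24
106 hosts -> /25 (126 usable): 192.168.31.0/25
29 hosts -> /27 (30 usable): 192.168.31.128/27
10 hosts -> /28 (14 usable): 192.168.31.160/28
Allocation: 192.168.30.0/24 (191 hosts, 254 usable); 192.168.31.0/25 (106 hosts, 126 usable); 192.168.31.128/27 (29 hosts, 30 usable); 192.168.31.160/28 (10 hosts, 14 usable)


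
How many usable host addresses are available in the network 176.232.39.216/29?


Host bits = 32 - 29 = 3
Total addresses = 2^3 = 8
Usable = total - 2 (network and broadcast)
Usable hosts: 6


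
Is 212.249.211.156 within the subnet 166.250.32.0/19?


Subnet network: 166.250.32.0
Test IP AND mask: 212.249.192.0
No, 212.249.211.156 is not in 166.250.32.0/19


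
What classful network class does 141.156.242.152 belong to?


First octet: 141
Binary: 10001101
10xxxxxx -> Class B (128-191)
Class B, default mask 255.255.0.0 (/16)


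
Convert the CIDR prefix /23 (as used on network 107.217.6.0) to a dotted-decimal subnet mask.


/23 means 23 network bits, 9 host bits
Binary: 11111111111111111111111000000000
Mask: 255.255.254.0


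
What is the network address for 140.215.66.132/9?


IP:   10001100.11010111.01000010.10000100
Mask: 11111111.10000000.00000000.00000000
AND operation:
Net:  10001100.10000000.00000000.00000000
Network: 140.128.0.0/9


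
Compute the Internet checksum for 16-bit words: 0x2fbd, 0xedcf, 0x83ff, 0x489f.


Sum all words (with carry folding):
+ 0x2fbd = 0x2fbd
+ 0xedcf = 0x1d8d
+ 0x83ff = 0xa18c
+ 0x489f = 0xea2b
One's complement: ~0xea2b
Checksum = 0x15d4


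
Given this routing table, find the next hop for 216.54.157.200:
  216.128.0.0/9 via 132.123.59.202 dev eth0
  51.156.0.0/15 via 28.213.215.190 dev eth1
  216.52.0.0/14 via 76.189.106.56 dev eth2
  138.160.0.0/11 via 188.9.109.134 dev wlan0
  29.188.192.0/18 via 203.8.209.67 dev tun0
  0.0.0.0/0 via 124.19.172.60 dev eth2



Longest prefix match for 216.54.157.200:
  /9 216.128.0.0: no
  /15 51.156.0.0: no
  /14 216.52.0.0: MATCH
  /11 138.160.0.0: no
  /18 29.188.192.0: no
  /0 0.0.0.0: MATCH
Selected: next-hop 76.189.106.56 via eth2 (matched /14)


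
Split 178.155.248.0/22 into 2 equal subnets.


New prefix = 22 + 1 = 23
Each subnet has 512 addresses
  178.155.248.0/23
  178.155.250.0/23
Subnets: 178.155.248.0/23, 178.155.250.0/23


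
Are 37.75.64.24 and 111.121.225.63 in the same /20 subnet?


Mask: 255.255.240.0
37.75.64.24 AND mask = 37.75.64.0
111.121.225.63 AND mask = 111.121.224.0
No, different subnets (37.75.64.0 vs 111.121.224.0)


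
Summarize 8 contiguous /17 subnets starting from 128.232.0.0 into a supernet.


Original prefix: /17
Number of subnets: 8 = 2^3
New prefix = 17 - 3 = 14
Supernet: 128.232.0.0/14


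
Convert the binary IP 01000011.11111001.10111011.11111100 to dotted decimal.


01000011 = 67
11111001 = 249
10111011 = 187
11111100 = 252
IP: 67.249.187.252


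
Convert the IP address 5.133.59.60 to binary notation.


5 = 00000101
133 = 10000101
59 = 00111011
60 = 00111100
Binary: 00000101.10000101.00111011.00111100


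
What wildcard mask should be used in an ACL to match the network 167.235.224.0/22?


Subnet mask: 255.255.252.0
Wildcard = 255.255.255.255 - subnet mask
255 - 255 = 0
255 - 255 = 0
255 - 252 = 3
255 - 0 = 255
Wildcard: 0.0.3.255


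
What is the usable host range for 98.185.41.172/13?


Network: 98.184.0.0
Broadcast: 98.191.255.255
First usable = network + 1
Last usable = broadcast - 1
Range: 98.184.0.1 to 98.191.255.254


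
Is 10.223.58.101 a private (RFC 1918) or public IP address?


RFC 1918 private ranges:
  10.0.0.0/8 (10.0.0.0 - 10.255.255.255)
  172.16.0.0/12 (172.16.0.0 - 172.31.255.255)
  192.168.0.0/16 (192.168.0.0 - 192.168.255.255)
Private (in 10.0.0.0/8)


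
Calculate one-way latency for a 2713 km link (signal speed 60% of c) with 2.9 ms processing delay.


Speed = 0.6 * 3e5 km/s = 180000 km/s
Propagation delay = 2713 / 180000 = 0.0151 s = 15.0722 ms
Processing delay = 2.9 ms
Total one-way latency = 17.9722 ms


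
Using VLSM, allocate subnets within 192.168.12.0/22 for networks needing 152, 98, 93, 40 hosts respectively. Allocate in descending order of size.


152 hosts -> /24 (254 usable): 192.168.12.0/24
98 hosts -> /25 (126 usable): 192.168.13.0/25
93 hosts -> /25 (126 usable): 192.168.13.128/25
40 hosts -> /26 (62 usable): 192.168.14.0/26
Allocation: 192.168.12.0/24 (152 hosts, 254 usable); 192.168.13.0/25 (98 hosts, 126 usable); 192.168.13.128/25 (93 hosts, 126 usable); 192.168.14.0/26 (40 hosts, 62 usable)


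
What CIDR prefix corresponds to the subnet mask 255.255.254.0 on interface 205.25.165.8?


Binary: 11111111.11111111.11111110.00000000
Count leading 1s
Prefix: /23


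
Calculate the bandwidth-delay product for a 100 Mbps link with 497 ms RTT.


BDP = bandwidth * RTT
= 100 Mbps * 497 ms
= 100 * 1e6 * 497 / 1000 bits
= 49700000 bits
= 6212500 bytes
= 6066.8945 KB
BDP = 49700000 bits (6212500 bytes)


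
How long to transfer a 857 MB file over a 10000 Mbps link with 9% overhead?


Effective throughput = 10000 * (1 - 9/100) = 9100 Mbps
File size in Mb = 857 * 8 = 6856 Mb
Time = 6856 / 9100
Time = 0.7534 seconds


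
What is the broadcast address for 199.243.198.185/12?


Network: 199.240.0.0/12
Host bits = 20
Set all host bits to 1:
Broadcast: 199.255.255.255


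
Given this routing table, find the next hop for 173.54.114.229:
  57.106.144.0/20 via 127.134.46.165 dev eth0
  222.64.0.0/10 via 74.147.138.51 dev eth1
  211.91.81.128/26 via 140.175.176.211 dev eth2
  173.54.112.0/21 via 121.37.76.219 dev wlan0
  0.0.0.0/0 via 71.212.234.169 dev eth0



Longest prefix match for 173.54.114.229:
  /20 57.106.144.0: no
  /10 222.64.0.0: no
  /26 211.91.81.128: no
  /21 173.54.112.0: MATCH
  /0 0.0.0.0: MATCH
Selected: next-hop 121.37.76.219 via wlan0 (matched /21)


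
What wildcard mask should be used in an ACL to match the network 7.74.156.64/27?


Subnet mask: 255.255.255.224
Wildcard = 255.255.255.255 - subnet mask
255 - 255 = 0
255 - 255 = 0
255 - 255 = 0
255 - 224 = 31
Wildcard: 0.0.0.31


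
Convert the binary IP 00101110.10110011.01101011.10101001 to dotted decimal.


00101110 = 46
10110011 = 179
01101011 = 107
10101001 = 169
IP: 46.179.107.169


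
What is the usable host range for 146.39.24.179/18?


Network: 146.39.0.0
Broadcast: 146.39.63.255
First usable = network + 1
Last usable = broadcast - 1
Range: 146.39.0.1 to 146.39.63.254


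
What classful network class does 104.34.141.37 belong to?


First octet: 104
Binary: 01101000
0xxxxxxx -> Class A (1-126)
Class A, default mask 255.0.0.0 (/8)


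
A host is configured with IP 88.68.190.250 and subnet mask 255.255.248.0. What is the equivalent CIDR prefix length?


Binary: 11111111.11111111.11111000.00000000
Count leading 1s
Prefix: /21


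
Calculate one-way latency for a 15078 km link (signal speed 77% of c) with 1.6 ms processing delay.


Speed = 0.77 * 3e5 km/s = 231000 km/s
Propagation delay = 15078 / 231000 = 0.0653 s = 65.2727 ms
Processing delay = 1.6 ms
Total one-way latency = 66.8727 ms


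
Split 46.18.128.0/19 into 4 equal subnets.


New prefix = 19 + 2 = 21
Each subnet has 2048 addresses
  46.18.128.0/21
  46.18.136.0/21
  46.18.144.0/21
  46.18.152.0/21
Subnets: 46.18.128.0/21, 46.18.136.0/21, 46.18.144.0/21, 46.18.152.0/21


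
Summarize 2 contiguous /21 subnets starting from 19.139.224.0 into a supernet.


Original prefix: /21
Number of subnets: 2 = 2^1
New prefix = 21 - 1 = 20
Supernet: 19.139.224.0/20


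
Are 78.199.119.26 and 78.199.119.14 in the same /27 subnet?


Mask: 255.255.255.224
78.199.119.26 AND mask = 78.199.119.0
78.199.119.14 AND mask = 78.199.119.0
Yes, same subnet (78.199.119.0)


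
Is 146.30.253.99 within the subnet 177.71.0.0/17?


Subnet network: 177.71.0.0
Test IP AND mask: 146.30.128.0
No, 146.30.253.99 is not in 177.71.0.0/17


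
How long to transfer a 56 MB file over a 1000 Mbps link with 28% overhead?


Effective throughput = 1000 * (1 - 28/100) = 720 Mbps
File size in Mb = 56 * 8 = 448 Mb
Time = 448 / 720
Time = 0.6222 seconds


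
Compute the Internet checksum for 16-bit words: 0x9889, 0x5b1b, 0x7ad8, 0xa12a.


Sum all words (with carry folding):
+ 0x9889 = 0x9889
+ 0x5b1b = 0xf3a4
+ 0x7ad8 = 0x6e7d
+ 0xa12a = 0x0fa8
One's complement: ~0x0fa8
Checksum = 0xf057


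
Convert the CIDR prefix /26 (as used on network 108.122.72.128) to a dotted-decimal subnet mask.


/26 means 26 network bits, 6 host bits
Binary: 11111111111111111111111111000000
Mask: 255.255.255.192


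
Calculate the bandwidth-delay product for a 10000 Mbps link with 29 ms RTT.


BDP = bandwidth * RTT
= 10000 Mbps * 29 ms
= 10000 * 1e6 * 29 / 1000 bits
= 290000000 bits
= 36250000 bytes
= 35400.3906 KB
BDP = 290000000 bits (36250000 bytes)


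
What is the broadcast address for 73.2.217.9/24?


Network: 73.2.217.0/24
Host bits = 8
Set all host bits to 1:
Broadcast: 73.2.217.255


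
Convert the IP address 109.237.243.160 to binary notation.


109 = 01101101
237 = 11101101
243 = 11110011
160 = 10100000
Binary: 01101101.11101101.11110011.10100000


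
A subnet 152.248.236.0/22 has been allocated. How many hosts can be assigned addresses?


Host bits = 32 - 22 = 10
Total addresses = 2^10 = 1024
Usable = total - 2 (network and broadcast)
Usable hosts: 1022


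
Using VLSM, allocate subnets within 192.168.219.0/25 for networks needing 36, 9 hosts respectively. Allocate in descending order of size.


36 hosts -> /26 (62 usable): 192.168.219.0/26
9 hosts -> /28 (14 usable): 192.168.219.64/28
Allocation: 192.168.219.0/26 (36 hosts, 62 usable); 192.168.219.64/28 (9 hosts, 14 usable)


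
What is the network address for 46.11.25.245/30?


IP:   00101110.00001011.00011001.11110101
Mask: 11111111.11111111.11111111.11111100
AND operation:
Net:  00101110.00001011.00011001.11110100
Network: 46.11.25.244/30


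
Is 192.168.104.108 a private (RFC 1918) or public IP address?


RFC 1918 private ranges:
  10.0.0.0/8 (10.0.0.0 - 10.255.255.255)
  172.16.0.0/12 (172.16.0.0 - 172.31.255.255)
  192.168.0.0/16 (192.168.0.0 - 192.168.255.255)
Private (in 192.168.0.0/16)


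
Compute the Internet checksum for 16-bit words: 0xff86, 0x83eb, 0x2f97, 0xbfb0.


Sum all words (with carry folding):
+ 0xff86 = 0xff86
+ 0x83eb = 0x8372
+ 0x2f97 = 0xb309
+ 0xbfb0 = 0x72ba
One's complement: ~0x72ba
Checksum = 0x8d45


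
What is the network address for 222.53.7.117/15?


IP:   11011110.00110101.00000111.01110101
Mask: 11111111.11111110.00000000.00000000
AND operation:
Net:  11011110.00110100.00000000.00000000
Network: 222.52.0.0/15


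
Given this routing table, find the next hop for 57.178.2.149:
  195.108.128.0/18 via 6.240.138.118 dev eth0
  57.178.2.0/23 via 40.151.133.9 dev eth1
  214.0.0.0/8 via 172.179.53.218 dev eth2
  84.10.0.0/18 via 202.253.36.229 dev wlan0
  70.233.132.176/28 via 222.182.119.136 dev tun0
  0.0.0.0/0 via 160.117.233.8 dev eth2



Longest prefix match for 57.178.2.149:
  /18 195.108.128.0: no
  /23 57.178.2.0: MATCH
  /8 214.0.0.0: no
  /18 84.10.0.0: no
  /28 70.233.132.176: no
  /0 0.0.0.0: MATCH
Selected: next-hop 40.151.133.9 via eth1 (matched /23)


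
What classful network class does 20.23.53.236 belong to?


First octet: 20
Binary: 00010100
0xxxxxxx -> Class A (1-126)
Class A, default mask 255.0.0.0 (/8)


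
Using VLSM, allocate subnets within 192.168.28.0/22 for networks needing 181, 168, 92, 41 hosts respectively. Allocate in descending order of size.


181 hosts -> /24 (254 usable): 192.168.28.0/24
168 hosts -> /24 (254 usable): 192.168.29.0/24
92 hosts -> /25 (126 usable): 192.168.30.0/25
41 hosts -> /26 (62 usable): 192.168.30.128/26
Allocation: 192.168.28.0/24 (181 hosts, 254 usable); 192.168.29.0/24 (168 hosts, 254 usable); 192.168.30.0/25 (92 hosts, 126 usable); 192.168.30.128/26 (41 hosts, 62 usable)


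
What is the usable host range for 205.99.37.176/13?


Network: 205.96.0.0
Broadcast: 205.103.255.255
First usable = network + 1
Last usable = broadcast - 1
Range: 205.96.0.1 to 205.103.255.254


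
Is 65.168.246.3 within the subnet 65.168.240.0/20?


Subnet network: 65.168.240.0
Test IP AND mask: 65.168.240.0
Yes, 65.168.246.3 is in 65.168.240.0/20


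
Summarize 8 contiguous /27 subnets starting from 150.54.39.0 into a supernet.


Original prefix: /27
Number of subnets: 8 = 2^3
New prefix = 27 - 3 = 24
Supernet: 150.54.39.0/24


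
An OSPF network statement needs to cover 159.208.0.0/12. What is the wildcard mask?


Subnet mask: 255.240.0.0
Wildcard = 255.255.255.255 - subnet mask
255 - 255 = 0
255 - 240 = 15
255 - 0 = 255
255 - 0 = 255
Wildcard: 0.15.255.255


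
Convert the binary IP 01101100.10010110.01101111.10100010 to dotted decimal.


01101100 = 108
10010110 = 150
01101111 = 111
10100010 = 162
IP: 108.150.111.162


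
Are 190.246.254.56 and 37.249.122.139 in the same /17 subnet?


Mask: 255.255.128.0
190.246.254.56 AND mask = 190.246.128.0
37.249.122.139 AND mask = 37.249.0.0
No, different subnets (190.246.128.0 vs 37.249.0.0)


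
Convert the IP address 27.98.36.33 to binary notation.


27 = 00011011
98 = 01100010
36 = 00100100
33 = 00100001
Binary: 00011011.01100010.00100100.00100001


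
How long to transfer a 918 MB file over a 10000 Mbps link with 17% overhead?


Effective throughput = 10000 * (1 - 17/100) = 8300 Mbps
File size in Mb = 918 * 8 = 7344 Mb
Time = 7344 / 8300
Time = 0.8848 seconds


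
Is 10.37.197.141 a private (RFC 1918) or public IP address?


RFC 1918 private ranges:
  10.0.0.0/8 (10.0.0.0 - 10.255.255.255)
  172.16.0.0/12 (172.16.0.0 - 172.31.255.255)
  192.168.0.0/16 (192.168.0.0 - 192.168.255.255)
Private (in 10.0.0.0/8)


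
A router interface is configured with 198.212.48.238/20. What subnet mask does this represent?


/20 means 20 network bits, 12 host bits
Binary: 11111111111111111111000000000000
Mask: 255.255.240.0


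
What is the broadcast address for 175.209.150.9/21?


Network: 175.209.144.0/21
Host bits = 11
Set all host bits to 1:
Broadcast: 175.209.151.255


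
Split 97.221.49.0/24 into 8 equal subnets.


New prefix = 24 + 3 = 27
Each subnet has 32 addresses
  97.221.49.0/27
  97.221.49.32/27
  97.221.49.64/27
  97.221.49.96/27
  97.221.49.128/27
  97.221.49.160/27
  97.221.49.192/27
  97.221.49.224/27
Subnets: 97.221.49.0/27, 97.221.49.32/27, 97.221.49.64/27, 97.221.49.96/27, 97.221.49.128/27, 97.221.49.160/27, 97.221.49.192/27, 97.221.49.224/27


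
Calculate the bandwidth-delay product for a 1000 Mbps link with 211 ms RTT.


BDP = bandwidth * RTT
= 1000 Mbps * 211 ms
= 1000 * 1e6 * 211 / 1000 bits
= 211000000 bits
= 26375000 bytes
= 25756.8359 KB
BDP = 211000000 bits (26375000 bytes)


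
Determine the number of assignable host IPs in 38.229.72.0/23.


Host bits = 32 - 23 = 9
Total addresses = 2^9 = 512
Usable = total - 2 (network and broadcast)
Usable hosts: 510


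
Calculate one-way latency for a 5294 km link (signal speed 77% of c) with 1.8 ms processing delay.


Speed = 0.77 * 3e5 km/s = 231000 km/s
Propagation delay = 5294 / 231000 = 0.0229 s = 22.9177 ms
Processing delay = 1.8 ms
Total one-way latency = 24.7177 ms


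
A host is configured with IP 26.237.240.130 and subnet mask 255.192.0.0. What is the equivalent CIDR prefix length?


Binary: 11111111.11000000.00000000.00000000
Count leading 1s
Prefix: /10


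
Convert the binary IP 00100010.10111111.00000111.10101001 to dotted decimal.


00100010 = 34
10111111 = 191
00000111 = 7
10101001 = 169
IP: 34.191.7.169


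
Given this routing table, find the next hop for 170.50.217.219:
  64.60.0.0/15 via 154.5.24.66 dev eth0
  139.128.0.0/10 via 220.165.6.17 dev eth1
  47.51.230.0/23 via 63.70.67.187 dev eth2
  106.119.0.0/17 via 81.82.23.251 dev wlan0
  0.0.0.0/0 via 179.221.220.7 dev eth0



Longest prefix match for 170.50.217.219:
  /15 64.60.0.0: no
  /10 139.128.0.0: no
  /23 47.51.230.0: no
  /17 106.119.0.0: no
  /0 0.0.0.0: MATCH
Selected: next-hop 179.221.220.7 via eth0 (matched /0)
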